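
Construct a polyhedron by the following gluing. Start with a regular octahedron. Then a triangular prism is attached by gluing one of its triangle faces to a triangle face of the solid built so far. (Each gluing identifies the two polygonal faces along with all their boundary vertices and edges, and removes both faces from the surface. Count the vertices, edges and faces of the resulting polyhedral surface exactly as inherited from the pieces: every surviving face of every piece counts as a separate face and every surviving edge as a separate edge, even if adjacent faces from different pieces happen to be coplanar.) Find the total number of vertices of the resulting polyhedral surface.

9

A regular octahedron: V=6, E=12, F=8.
Attach a triangular prism (V=6, E=9, F=5) along a 3-gon: merge 3 vertices and 3 edges, delete both glued faces → V=9, E=18, F=11.
Check: V − E + F = 9 − 18 + 11 = 2.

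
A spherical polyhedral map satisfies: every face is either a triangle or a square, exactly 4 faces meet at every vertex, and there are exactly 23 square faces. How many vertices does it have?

29

Let x be the number of triangles; then F = 23 + x.
Edge–face incidences: 2E = 4·23 + 3·x = 92 + 3x.
Every vertex has degree 4, so 4V = 2E.
Euler: V − E + F = 2 ⇒ (2E)/4 − E + (23 + x) = 2.
Multiply by 8: 2·(2E) − 4·(2E) + 8·(23 + x) = 16, i.e. 184 + 8x − 2·(92 + 3x) = 16.
Collecting terms: 2x = 16, so x = 8.
Then 2E = 92 + 3·8 = 116, so E = 58, V = 2E/4 = 29, F = 23 + 8 = 31.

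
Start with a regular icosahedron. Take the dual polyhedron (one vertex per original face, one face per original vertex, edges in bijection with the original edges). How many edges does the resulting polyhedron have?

30

The base solid has V = 12, E = 30, F = 20.
The dual swaps V and F and preserves E: V′ = F = 20, E′ = E = 30, F′ = V = 12.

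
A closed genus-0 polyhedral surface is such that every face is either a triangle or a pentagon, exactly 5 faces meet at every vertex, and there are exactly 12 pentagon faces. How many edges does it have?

Let x be the number of triangles; then F = 12 + x.
Edge–face incidences: 2E = 5·12 + 3·x = 60 + 3x.
Every vertex has degree 5, so 5V = 2E.
Euler: V − E + F = 2 ⇒ (2E)/5 − E + (12 + x) = 2.
Multiply by 10: 2·(2E) − 5·(2E) + 10·(12 + x) = 20, i.e. 120 + 10x − 3·(60 + 3x) = 20.
Collecting terms: x − 60 = 20, so x = 80.
Then 2E = 60 + 3·80 = 300, so E = 150, V = 2E/5 = 60, F = 12 + 80 = 92.

150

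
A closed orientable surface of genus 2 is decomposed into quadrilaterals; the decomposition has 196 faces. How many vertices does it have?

χ = 2 − 2·2 = -2, and every face is a square so 4F = 2E.
E = 4·196/2 = 392. Then V = -2 + E − F = -2 + 392 − 196 = 194.

194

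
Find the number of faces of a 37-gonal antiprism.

An antiprism on an n-gon has two n-gon caps and 2n triangles: V = 2·37 = 74, E = 4·37 = 148, F = 2·37 + 2 = 76.

76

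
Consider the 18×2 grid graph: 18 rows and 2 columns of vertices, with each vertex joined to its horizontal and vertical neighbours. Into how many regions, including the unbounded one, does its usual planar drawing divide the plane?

The grid has V = 18·2 = 36 vertices and E = 18·1 + 2·17 = 52 edges.
F = 2 − V + E = 2 − 36 + 52 = 18.

18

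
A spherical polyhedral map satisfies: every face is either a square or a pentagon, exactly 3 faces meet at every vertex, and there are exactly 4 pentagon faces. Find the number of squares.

4

Let x be the number of squares; then F = 4 + x.
Edge–face incidences: 2E = 5·4 + 4·x = 20 + 4x.
Every vertex has degree 3, so 3V = 2E.
Euler: V − E + F = 2 ⇒ (2E)/3 − E + (4 + x) = 2.
Multiply by 6: 2·(2E) − 3·(2E) + 6·(4 + x) = 12, i.e. 24 + 6x − (20 + 4x) = 12.
Collecting terms: 2x + 4 = 12, so 2x = 8, so x = 4.
Then 2E = 20 + 4·4 = 36, so E = 18, V = 2E/3 = 12, F = 4 + 4 = 8.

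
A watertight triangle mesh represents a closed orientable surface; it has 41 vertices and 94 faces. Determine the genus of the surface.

Every face is a triangle, so 2E = 3·94 = 282, giving E = 141.
χ = V − E + F = 41 − 141 + 94 = -6.
For a closed orientable surface χ = 2 − 2g, so g = (2 − (-6))/2 = 4.

4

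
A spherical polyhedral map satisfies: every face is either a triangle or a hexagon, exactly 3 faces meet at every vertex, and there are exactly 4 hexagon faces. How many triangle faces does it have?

4

Let x be the number of triangles; then F = 4 + x.
Edge–face incidences: 2E = 6·4 + 3·x = 24 + 3x.
Every vertex has degree 3, so 3V = 2E.
Euler: V − E + F = 2 ⇒ (2E)/3 − E + (4 + x) = 2.
Multiply by 6: 2·(2E) − 3·(2E) + 6·(4 + x) = 12, i.e. 24 + 6x − (24 + 3x) = 12.
Collecting terms: 3x = 12, so x = 4.
Then 2E = 24 + 3·4 = 36, so E = 18, V = 2E/3 = 12, F = 4 + 4 = 8.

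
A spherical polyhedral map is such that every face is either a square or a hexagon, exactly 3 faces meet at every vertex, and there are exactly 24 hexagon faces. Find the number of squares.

Let x be the number of squares; then F = 24 + x.
Edge–face incidences: 2E = 6·24 + 4·x = 144 + 4x.
Every vertex has degree 3, so 3V = 2E.
Euler: V − E + F = 2 ⇒ (2E)/3 − E + (24 + x) = 2.
Multiply by 6: 2·(2E) − 3·(2E) + 6·(24 + x) = 12, i.e. 144 + 6x − (144 + 4x) = 12.
Collecting terms: 2x = 12, so x = 6.
Then 2E = 144 + 4·6 = 168, so E = 84, V = 2E/3 = 56, F = 24 + 6 = 30.

6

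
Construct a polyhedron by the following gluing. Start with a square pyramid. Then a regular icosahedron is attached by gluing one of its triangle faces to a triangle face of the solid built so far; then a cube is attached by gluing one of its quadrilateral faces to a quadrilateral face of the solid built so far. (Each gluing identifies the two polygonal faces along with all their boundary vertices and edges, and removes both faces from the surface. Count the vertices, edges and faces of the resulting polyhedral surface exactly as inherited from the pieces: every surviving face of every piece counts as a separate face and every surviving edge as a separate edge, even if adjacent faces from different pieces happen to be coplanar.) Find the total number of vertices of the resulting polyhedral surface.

A square pyramid: V=5, E=8, F=5.
Attach a regular icosahedron (V=12, E=30, F=20) along a 3-gon: merge 3 vertices and 3 edges, delete both glued faces → V=14, E=35, F=23.
Attach a cube (V=8, E=12, F=6) along a 4-gon: merge 4 vertices and 4 edges, delete both glued faces → V=18, E=43, F=27.
Check: V − E + F = 18 − 43 + 27 = 2.

18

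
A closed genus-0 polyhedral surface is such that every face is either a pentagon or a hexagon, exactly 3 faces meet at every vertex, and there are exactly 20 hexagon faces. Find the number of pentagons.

Let x be the number of pentagons; then F = 20 + x.
Edge–face incidences: 2E = 6·20 + 5·x = 120 + 5x.
Every vertex has degree 3, so 3V = 2E.
Euler: V − E + F = 2 ⇒ (2E)/3 − E + (20 + x) = 2.
Multiply by 6: 2·(2E) − 3·(2E) + 6·(20 + x) = 12, i.e. 120 + 6x − (120 + 5x) = 12.
Collecting terms: x = 12.
Then 2E = 120 + 5·12 = 180, so E = 90, V = 2E/3 = 60, F = 20 + 12 = 32.

12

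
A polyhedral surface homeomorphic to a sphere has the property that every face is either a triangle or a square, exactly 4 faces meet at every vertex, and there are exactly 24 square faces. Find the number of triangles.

8

Let x be the number of triangles; then F = 24 + x.
Edge–face incidences: 2E = 4·24 + 3·x = 96 + 3x.
Every vertex has degree 4, so 4V = 2E.
Euler: V − E + F = 2 ⇒ (2E)/4 − E + (24 + x) = 2.
Multiply by 8: 2·(2E) − 4·(2E) + 8·(24 + x) = 16, i.e. 192 + 8x − 2·(96 + 3x) = 16.
Collecting terms: 2x = 16, so x = 8.
Then 2E = 96 + 3·8 = 120, so E = 60, V = 2E/4 = 30, F = 24 + 8 = 32.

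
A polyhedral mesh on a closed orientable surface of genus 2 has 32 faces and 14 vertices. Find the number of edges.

48

For a closed orientable surface of genus 2, χ = 2 − 2·2 = -2.
E = V + F − (-2) = 14 + 32 − (-2) = 48.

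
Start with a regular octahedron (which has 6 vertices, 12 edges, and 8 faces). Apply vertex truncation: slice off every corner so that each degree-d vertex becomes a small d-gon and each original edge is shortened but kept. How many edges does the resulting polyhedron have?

36

Truncation replaces each original edge-end by a new vertex, so V′ = 2E = 24.
Each original edge survives, and each old vertex of degree d contributes d new edges; summing degrees gives Σd = 2E, so E′ = E + 2E = 3E = 36.
Each original face survives and each original vertex becomes one new face: F′ = F + V = 14.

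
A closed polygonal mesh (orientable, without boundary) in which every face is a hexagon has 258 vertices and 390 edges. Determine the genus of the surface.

Every face is a hexagon and each edge borders two faces, so 6F = 2·390, giving F = 130.
χ = V − E + F = 258 − 390 + 130 = -2.
For a closed orientable surface χ = 2 − 2g, so g = (2 − (-2))/2 = 2.

2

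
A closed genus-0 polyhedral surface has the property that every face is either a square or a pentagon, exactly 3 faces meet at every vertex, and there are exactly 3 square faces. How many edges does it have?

21

Let x be the number of pentagons; then F = 3 + x.
Edge–face incidences: 2E = 4·3 + 5·x = 12 + 5x.
Every vertex has degree 3, so 3V = 2E.
Euler: V − E + F = 2 ⇒ (2E)/3 − E + (3 + x) = 2.
Multiply by 6: 2·(2E) − 3·(2E) + 6·(3 + x) = 12, i.e. 18 + 6x − (12 + 5x) = 12.
Collecting terms: x + 6 = 12, so x = 6.
Then 2E = 12 + 5·6 = 42, so E = 21, V = 2E/3 = 14, F = 3 + 6 = 9.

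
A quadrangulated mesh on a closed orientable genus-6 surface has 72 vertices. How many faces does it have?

82

χ = 2 − 2·6 = -10, and every face is a square so 4F = 2E.
V − E + F = -10 with E = 4F/2 gives 72 − (4/2 − 1)·F = -10, so F = 82 and E = 164.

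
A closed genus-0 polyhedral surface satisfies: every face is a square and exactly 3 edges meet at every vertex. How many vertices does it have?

8

Each face has 4 edges and each edge borders two faces, so 2E = 4F.
Each vertex has degree 3, so 3V = 2E and hence V = 4F/3.
Euler: V − E + F = 2 ⇒ (4F/3) − (4F/2) + F = 2.
Multiply by 6: (8 − 12 + 6)F = 12, i.e. 2F = 12.
So F = 6, E = 4·6/2 = 12, V = 4·6/3 = 8.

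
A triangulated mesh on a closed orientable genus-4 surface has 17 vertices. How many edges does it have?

69

χ = 2 − 2·4 = -6, and every face is a triangle so 3F = 2E.
V − E + F = -6 with E = 3F/2 gives 17 − (3/2 − 1)·F = -6, so F = 46 and E = 69.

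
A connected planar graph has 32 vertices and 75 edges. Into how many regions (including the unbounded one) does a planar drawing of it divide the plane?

45

Euler's formula for a connected plane graph: V − E + F = 2, so F = 2 − 32 + 75 = 45.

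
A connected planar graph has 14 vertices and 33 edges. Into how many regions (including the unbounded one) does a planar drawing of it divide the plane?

Euler's formula for a connected plane graph: V − E + F = 2, so F = 2 − 14 + 33 = 21.

21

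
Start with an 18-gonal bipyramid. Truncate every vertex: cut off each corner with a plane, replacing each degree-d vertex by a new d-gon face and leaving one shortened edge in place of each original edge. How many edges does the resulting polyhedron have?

The base solid has V = 20, E = 54, F = 36.
Truncation replaces each original edge-end by a new vertex, so V′ = 2E = 108.
Each original edge survives, and each old vertex of degree d contributes d new edges; summing degrees gives Σd = 2E, so E′ = E + 2E = 3E = 162.
Each original face survives and each original vertex becomes one new face: F′ = F + V = 56.

162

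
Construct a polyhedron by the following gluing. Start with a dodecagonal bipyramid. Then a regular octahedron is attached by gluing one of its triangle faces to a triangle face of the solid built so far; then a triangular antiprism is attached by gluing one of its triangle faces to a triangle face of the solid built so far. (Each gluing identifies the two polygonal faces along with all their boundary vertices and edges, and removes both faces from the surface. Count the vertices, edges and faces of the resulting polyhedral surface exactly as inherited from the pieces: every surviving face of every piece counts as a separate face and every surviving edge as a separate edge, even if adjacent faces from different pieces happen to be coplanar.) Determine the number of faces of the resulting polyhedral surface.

A dodecagonal bipyramid: V=14, E=36, F=24.
Attach a regular octahedron (V=6, E=12, F=8) along a 3-gon: merge 3 vertices and 3 edges, delete both glued faces → V=17, E=45, F=30.
Attach a triangular antiprism (V=6, E=12, F=8) along a 3-gon: merge 3 vertices and 3 edges, delete both glued faces → V=20, E=54, F=36.
Check: V − E + F = 20 − 54 + 36 = 2.

36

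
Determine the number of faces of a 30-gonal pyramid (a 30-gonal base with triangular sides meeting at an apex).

A pyramid on an n-gon base has one n-gon and n triangles: V = 30 + 1 = 31, E = 2·30 = 60, F = 30 + 1 = 31.

31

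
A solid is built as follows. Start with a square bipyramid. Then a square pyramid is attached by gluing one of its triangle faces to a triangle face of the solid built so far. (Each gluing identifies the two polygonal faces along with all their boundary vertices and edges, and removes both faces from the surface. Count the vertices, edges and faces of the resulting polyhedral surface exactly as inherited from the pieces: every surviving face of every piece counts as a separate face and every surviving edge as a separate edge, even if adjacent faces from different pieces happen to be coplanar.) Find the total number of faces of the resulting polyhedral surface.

11

A square bipyramid: V=6, E=12, F=8.
Attach a square pyramid (V=5, E=8, F=5) along a 3-gon: merge 3 vertices and 3 edges, delete both glued faces → V=8, E=17, F=11.
Check: V − E + F = 8 − 17 + 11 = 2.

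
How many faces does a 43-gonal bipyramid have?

A bipyramid over an n-gon has 2n triangular faces and n + 2 vertices: V = 43 + 2 = 45, E = 3·43 = 129, F = 2·43 = 86.

86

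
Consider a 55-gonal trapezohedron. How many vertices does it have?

The n-trapezohedron (dual of the n-antiprism) has V = 2·55 + 2 = 112, E = 4·55 = 220, F = 2·55 = 110.

112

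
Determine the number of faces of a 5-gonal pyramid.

A pyramid on an n-gon base has one n-gon and n triangles: V = 5 + 1 = 6, E = 2·5 = 10, F = 5 + 1 = 6.

6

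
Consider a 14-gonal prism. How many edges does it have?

42

A prism on an n-gon has two n-gon bases and n rectangular sides: V = 2·14 = 28, E = 3·14 = 42, F = 14 + 2 = 16.
Check: V − E + F = 28 − 42 + 16 = 2.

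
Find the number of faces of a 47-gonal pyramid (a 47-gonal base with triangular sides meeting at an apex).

A pyramid on an n-gon base has one n-gon and n triangles: V = 47 + 1 = 48, E = 2·47 = 94, F = 47 + 1 = 48.
Check: V − E + F = 48 − 94 + 48 = 2.

48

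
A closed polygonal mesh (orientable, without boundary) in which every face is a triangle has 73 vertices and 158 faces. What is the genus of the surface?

Every face is a triangle, so 2E = 3·158 = 474, giving E = 237.
χ = V − E + F = 73 − 237 + 158 = -6.
For a closed orientable surface χ = 2 − 2g, so g = (2 − (-6))/2 = 4.

4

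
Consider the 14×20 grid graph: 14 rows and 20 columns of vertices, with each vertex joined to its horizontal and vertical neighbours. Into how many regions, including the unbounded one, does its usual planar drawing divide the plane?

The grid has V = 14·20 = 280 vertices and E = 14·19 + 20·13 = 526 edges.
F = 2 − V + E = 2 − 280 + 526 = 248.

248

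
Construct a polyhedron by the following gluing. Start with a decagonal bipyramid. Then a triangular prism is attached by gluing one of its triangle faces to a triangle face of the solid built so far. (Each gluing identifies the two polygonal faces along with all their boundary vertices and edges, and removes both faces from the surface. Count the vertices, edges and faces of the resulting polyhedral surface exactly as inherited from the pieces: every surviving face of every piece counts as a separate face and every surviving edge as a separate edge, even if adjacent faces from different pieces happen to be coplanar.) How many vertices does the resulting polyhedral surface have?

A decagonal bipyramid: V=12, E=30, F=20.
Attach a triangular prism (V=6, E=9, F=5) along a 3-gon: merge 3 vertices and 3 edges, delete both glued faces → V=15, E=36, F=23.
Check: V − E + F = 15 − 36 + 23 = 2.

15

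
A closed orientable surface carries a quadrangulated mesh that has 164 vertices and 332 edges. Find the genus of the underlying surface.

2

Every face is a square and each edge borders two faces, so 4F = 2·332, giving F = 166.
χ = V − E + F = 164 − 332 + 166 = -2.
For a closed orientable surface χ = 2 − 2g, so g = (2 − (-2))/2 = 2.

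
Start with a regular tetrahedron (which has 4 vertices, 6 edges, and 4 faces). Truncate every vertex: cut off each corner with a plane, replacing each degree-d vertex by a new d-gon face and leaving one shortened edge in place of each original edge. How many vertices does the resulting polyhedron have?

Truncation replaces each original edge-end by a new vertex, so V′ = 2E = 12.
Each original edge survives, and each old vertex of degree d contributes d new edges; summing degrees gives Σd = 2E, so E′ = E + 2E = 3E = 18.
Each original face survives and each original vertex becomes one new face: F′ = F + V = 8.

12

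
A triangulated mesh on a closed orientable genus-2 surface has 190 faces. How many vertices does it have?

93

χ = 2 − 2·2 = -2, and every face is a triangle so 3F = 2E.
E = 3·190/2 = 285. Then V = -2 + E − F = -2 + 285 − 190 = 93.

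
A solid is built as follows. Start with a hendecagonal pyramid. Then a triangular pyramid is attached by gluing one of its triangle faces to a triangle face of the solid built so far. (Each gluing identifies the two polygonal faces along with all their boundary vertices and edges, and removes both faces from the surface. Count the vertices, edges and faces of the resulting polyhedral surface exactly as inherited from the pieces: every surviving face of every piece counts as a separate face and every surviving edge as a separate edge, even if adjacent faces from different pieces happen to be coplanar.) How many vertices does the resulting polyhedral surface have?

A hendecagonal pyramid: V=12, E=22, F=12.
Attach a triangular pyramid (V=4, E=6, F=4) along a 3-gon: merge 3 vertices and 3 edges, delete both glued faces → V=13, E=25, F=14.
Check: V − E + F = 13 − 25 + 14 = 2.

13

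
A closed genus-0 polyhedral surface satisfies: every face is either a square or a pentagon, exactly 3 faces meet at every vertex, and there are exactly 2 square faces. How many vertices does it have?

Let x be the number of pentagons; then F = 2 + x.
Edge–face incidences: 2E = 4·2 + 5·x = 8 + 5x.
Every vertex has degree 3, so 3V = 2E.
Euler: V − E + F = 2 ⇒ (2E)/3 − E + (2 + x) = 2.
Multiply by 6: 2·(2E) − 3·(2E) + 6·(2 + x) = 12, i.e. 12 + 6x − (8 + 5x) = 12.
Collecting terms: x + 4 = 12, so x = 8.
Then 2E = 8 + 5·8 = 48, so E = 24, V = 2E/3 = 16, F = 2 + 8 = 10.

16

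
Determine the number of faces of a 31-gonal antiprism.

An antiprism on an n-gon has two n-gon caps and 2n triangles: V = 2·31 = 62, E = 4·31 = 124, F = 2·31 + 2 = 64.

64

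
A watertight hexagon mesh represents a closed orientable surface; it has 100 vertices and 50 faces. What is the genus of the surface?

1

Every face is a hexagon, so 2E = 6·50 = 300, giving E = 150.
χ = V − E + F = 100 − 150 + 50 = 0.
For a closed orientable surface χ = 2 − 2g, so g = (2 − (0))/2 = 1.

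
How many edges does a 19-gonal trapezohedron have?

The n-trapezohedron (dual of the n-antiprism) has V = 2·19 + 2 = 40, E = 4·19 = 76, F = 2·19 = 38.
Check: V − E + F = 40 − 76 + 38 = 2.

76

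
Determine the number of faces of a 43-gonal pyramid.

44

A pyramid on an n-gon base has one n-gon and n triangles: V = 43 + 1 = 44, E = 2·43 = 86, F = 43 + 1 = 44.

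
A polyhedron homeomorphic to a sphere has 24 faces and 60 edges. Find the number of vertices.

38

Here V − E + F = 2.
V = 2 + E − F = 2 + 60 − 24 = 38.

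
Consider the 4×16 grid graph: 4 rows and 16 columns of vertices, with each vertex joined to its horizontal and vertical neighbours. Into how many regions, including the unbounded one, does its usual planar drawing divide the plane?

The grid has V = 4·16 = 64 vertices and E = 4·15 + 16·3 = 108 edges.
F = 2 − V + E = 2 − 64 + 108 = 46.

46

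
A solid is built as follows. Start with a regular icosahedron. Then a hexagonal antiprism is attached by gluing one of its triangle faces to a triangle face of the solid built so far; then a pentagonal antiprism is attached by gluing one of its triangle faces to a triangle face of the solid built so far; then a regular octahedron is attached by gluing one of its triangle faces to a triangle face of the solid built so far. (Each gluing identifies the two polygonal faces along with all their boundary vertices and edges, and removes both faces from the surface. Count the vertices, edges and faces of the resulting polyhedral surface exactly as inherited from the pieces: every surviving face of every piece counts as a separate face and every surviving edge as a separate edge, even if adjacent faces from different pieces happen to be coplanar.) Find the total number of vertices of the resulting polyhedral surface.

A regular icosahedron: V=12, E=30, F=20.
Attach a hexagonal antiprism (V=12, E=24, F=14) along a 3-gon: merge 3 vertices and 3 edges, delete both glued faces → V=21, E=51, F=32.
Attach a pentagonal antiprism (V=10, E=20, F=12) along a 3-gon: merge 3 vertices and 3 edges, delete both glued faces → V=28, E=68, F=42.
Attach a regular octahedron (V=6, E=12, F=8) along a 3-gon: merge 3 vertices and 3 edges, delete both glued faces → V=31, E=77, F=48.
Check: V − E + F = 31 − 77 + 48 = 2.

31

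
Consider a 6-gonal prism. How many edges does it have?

18

A prism on an n-gon has two n-gon bases and n rectangular sides: V = 2·6 = 12, E = 3·6 = 18, F = 6 + 2 = 8.
Check: V − E + F = 12 − 18 + 8 = 2.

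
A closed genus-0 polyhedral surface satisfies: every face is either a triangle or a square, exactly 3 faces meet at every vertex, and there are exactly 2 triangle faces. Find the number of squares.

3

Let x be the number of squares; then F = 2 + x.
Edge–face incidences: 2E = 3·2 + 4·x = 6 + 4x.
Every vertex has degree 3, so 3V = 2E.
Euler: V − E + F = 2 ⇒ (2E)/3 − E + (2 + x) = 2.
Multiply by 6: 2·(2E) − 3·(2E) + 6·(2 + x) = 12, i.e. 12 + 6x − (6 + 4x) = 12.
Collecting terms: 2x + 6 = 12, so 2x = 6, so x = 3.
Then 2E = 6 + 4·3 = 18, so E = 9, V = 2E/3 = 6, F = 2 + 3 = 5.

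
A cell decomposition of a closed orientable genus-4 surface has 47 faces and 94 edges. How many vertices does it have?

For a closed orientable surface of genus 4, χ = 2 − 2·4 = -6.
V = -6 + E − F = -6 + 94 − 47 = 41.

41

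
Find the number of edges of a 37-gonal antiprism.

An antiprism on an n-gon has two n-gon caps and 2n triangles: V = 2·37 = 74, E = 4·37 = 148, F = 2·37 + 2 = 76.
Check: V − E + F = 74 − 148 + 76 = 2.

148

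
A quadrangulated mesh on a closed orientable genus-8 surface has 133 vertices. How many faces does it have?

147

χ = 2 − 2·8 = -14, and every face is a square so 4F = 2E.
V − E + F = -14 with E = 4F/2 gives 133 − (4/2 − 1)·F = -14, so F = 147 and E = 294.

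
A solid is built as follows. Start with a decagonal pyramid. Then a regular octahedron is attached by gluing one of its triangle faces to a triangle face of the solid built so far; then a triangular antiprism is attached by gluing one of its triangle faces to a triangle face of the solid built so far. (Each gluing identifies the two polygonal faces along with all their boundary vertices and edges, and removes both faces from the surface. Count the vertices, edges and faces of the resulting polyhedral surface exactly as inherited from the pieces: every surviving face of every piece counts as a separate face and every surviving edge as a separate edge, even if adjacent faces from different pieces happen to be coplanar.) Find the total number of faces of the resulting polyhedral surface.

23

A decagonal pyramid: V=11, E=20, F=11.
Attach a regular octahedron (V=6, E=12, F=8) along a 3-gon: merge 3 vertices and 3 edges, delete both glued faces → V=14, E=29, F=17.
Attach a triangular antiprism (V=6, E=12, F=8) along a 3-gon: merge 3 vertices and 3 edges, delete both glued faces → V=17, E=38, F=23.
Check: V − E + F = 17 − 38 + 23 = 2.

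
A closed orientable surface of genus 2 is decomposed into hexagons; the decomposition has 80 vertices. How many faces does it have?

χ = 2 − 2·2 = -2, and every face is a hexagon so 6F = 2E.
V − E + F = -2 with E = 6F/2 gives 80 − (6/2 − 1)·F = -2, so F = 41 and E = 123.

41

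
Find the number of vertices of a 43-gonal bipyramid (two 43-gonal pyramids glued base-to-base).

45

A bipyramid over an n-gon has 2n triangular faces and n + 2 vertices: V = 43 + 2 = 45, E = 3·43 = 129, F = 2·43 = 86.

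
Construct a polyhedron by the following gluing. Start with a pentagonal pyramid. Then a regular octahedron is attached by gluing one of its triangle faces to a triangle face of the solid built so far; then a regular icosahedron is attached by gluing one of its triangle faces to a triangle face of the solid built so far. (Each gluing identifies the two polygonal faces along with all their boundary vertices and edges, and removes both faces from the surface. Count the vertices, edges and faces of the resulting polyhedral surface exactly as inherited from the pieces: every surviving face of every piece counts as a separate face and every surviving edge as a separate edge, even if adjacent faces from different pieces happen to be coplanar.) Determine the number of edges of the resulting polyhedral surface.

A pentagonal pyramid: V=6, E=10, F=6.
Attach a regular octahedron (V=6, E=12, F=8) along a 3-gon: merge 3 vertices and 3 edges, delete both glued faces → V=9, E=19, F=12.
Attach a regular icosahedron (V=12, E=30, F=20) along a 3-gon: merge 3 vertices and 3 edges, delete both glued faces → V=18, E=46, F=30.
Check: V − E + F = 18 − 46 + 30 = 2.

46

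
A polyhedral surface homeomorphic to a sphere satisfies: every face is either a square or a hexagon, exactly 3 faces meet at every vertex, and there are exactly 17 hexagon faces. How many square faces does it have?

Let x be the number of squares; then F = 17 + x.
Edge–face incidences: 2E = 6·17 + 4·x = 102 + 4x.
Every vertex has degree 3, so 3V = 2E.
Euler: V − E + F = 2 ⇒ (2E)/3 − E + (17 + x) = 2.
Multiply by 6: 2·(2E) − 3·(2E) + 6·(17 + x) = 12, i.e. 102 + 6x − (102 + 4x) = 12.
Collecting terms: 2x = 12, so x = 6.
Then 2E = 102 + 4·6 = 126, so E = 63, V = 2E/3 = 42, F = 17 + 6 = 23.

6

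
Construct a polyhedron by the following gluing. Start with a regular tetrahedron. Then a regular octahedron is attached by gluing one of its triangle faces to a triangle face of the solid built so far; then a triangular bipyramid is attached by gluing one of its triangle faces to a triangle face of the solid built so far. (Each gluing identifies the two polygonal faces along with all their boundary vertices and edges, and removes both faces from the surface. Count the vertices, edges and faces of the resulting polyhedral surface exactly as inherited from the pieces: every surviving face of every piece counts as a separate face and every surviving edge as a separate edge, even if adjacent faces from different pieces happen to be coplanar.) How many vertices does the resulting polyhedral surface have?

9

A regular tetrahedron: V=4, E=6, F=4.
Attach a regular octahedron (V=6, E=12, F=8) along a 3-gon: merge 3 vertices and 3 edges, delete both glued faces → V=7, E=15, F=10.
Attach a triangular bipyramid (V=5, E=9, F=6) along a 3-gon: merge 3 vertices and 3 edges, delete both glued faces → V=9, E=21, F=14.
Check: V − E + F = 9 − 21 + 14 = 2.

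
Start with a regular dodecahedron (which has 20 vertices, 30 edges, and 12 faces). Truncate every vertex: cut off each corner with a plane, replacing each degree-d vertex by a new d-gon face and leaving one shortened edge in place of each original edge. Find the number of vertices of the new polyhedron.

Truncation replaces each original edge-end by a new vertex, so V′ = 2E = 60.
Each original edge survives, and each old vertex of degree d contributes d new edges; summing degrees gives Σd = 2E, so E′ = E + 2E = 3E = 90.
Each original face survives and each original vertex becomes one new face: F′ = F + V = 32.

60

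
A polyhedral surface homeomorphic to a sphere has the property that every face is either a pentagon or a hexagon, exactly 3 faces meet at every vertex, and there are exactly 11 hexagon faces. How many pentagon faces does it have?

12

Let x be the number of pentagons; then F = 11 + x.
Edge–face incidences: 2E = 6·11 + 5·x = 66 + 5x.
Every vertex has degree 3, so 3V = 2E.
Euler: V − E + F = 2 ⇒ (2E)/3 − E + (11 + x) = 2.
Multiply by 6: 2·(2E) − 3·(2E) + 6·(11 + x) = 12, i.e. 66 + 6x − (66 + 5x) = 12.
Collecting terms: x = 12.
Then 2E = 66 + 5·12 = 126, so E = 63, V = 2E/3 = 42, F = 11 + 12 = 23.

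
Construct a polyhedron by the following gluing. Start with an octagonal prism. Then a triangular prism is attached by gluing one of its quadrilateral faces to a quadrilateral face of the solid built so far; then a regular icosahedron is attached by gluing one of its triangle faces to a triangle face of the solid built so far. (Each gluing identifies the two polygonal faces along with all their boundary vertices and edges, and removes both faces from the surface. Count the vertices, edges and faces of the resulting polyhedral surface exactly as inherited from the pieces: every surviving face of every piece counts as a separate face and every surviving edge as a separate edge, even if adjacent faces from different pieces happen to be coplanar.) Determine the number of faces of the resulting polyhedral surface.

An octagonal prism: V=16, E=24, F=10.
Attach a triangular prism (V=6, E=9, F=5) along a 4-gon: merge 4 vertices and 4 edges, delete both glued faces → V=18, E=29, F=13.
Attach a regular icosahedron (V=12, E=30, F=20) along a 3-gon: merge 3 vertices and 3 edges, delete both glued faces → V=27, E=56, F=31.
Check: V − E + F = 27 − 56 + 31 = 2.

31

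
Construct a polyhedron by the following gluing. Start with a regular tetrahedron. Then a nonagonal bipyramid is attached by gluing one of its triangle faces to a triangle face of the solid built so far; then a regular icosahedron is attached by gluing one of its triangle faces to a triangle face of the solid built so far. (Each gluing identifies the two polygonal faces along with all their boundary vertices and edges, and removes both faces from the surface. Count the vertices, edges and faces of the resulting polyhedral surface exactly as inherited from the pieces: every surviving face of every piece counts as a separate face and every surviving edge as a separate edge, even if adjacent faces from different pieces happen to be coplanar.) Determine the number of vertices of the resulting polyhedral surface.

A regular tetrahedron: V=4, E=6, F=4.
Attach a nonagonal bipyramid (V=11, E=27, F=18) along a 3-gon: merge 3 vertices and 3 edges, delete both glued faces → V=12, E=30, F=20.
Attach a regular icosahedron (V=12, E=30, F=20) along a 3-gon: merge 3 vertices and 3 edges, delete both glued faces → V=21, E=57, F=38.
Check: V − E + F = 21 − 57 + 38 = 2.

21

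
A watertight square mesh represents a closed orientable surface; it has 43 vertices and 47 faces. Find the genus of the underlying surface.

3

Every face is a square, so 2E = 4·47 = 188, giving E = 94.
χ = V − E + F = 43 − 94 + 47 = -4.
For a closed orientable surface χ = 2 − 2g, so g = (2 − (-4))/2 = 3.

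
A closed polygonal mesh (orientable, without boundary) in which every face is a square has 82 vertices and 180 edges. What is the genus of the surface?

5

Every face is a square and each edge borders two faces, so 4F = 2·180, giving F = 90.
χ = V − E + F = 82 − 180 + 90 = -8.
For a closed orientable surface χ = 2 − 2g, so g = (2 − (-8))/2 = 5.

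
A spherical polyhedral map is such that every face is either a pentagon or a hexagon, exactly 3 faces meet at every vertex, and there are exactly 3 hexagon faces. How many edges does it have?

Let x be the number of pentagons; then F = 3 + x.
Edge–face incidences: 2E = 6·3 + 5·x = 18 + 5x.
Every vertex has degree 3, so 3V = 2E.
Euler: V − E + F = 2 ⇒ (2E)/3 − E + (3 + x) = 2.
Multiply by 6: 2·(2E) − 3·(2E) + 6·(3 + x) = 12, i.e. 18 + 6x − (18 + 5x) = 12.
Collecting terms: x = 12.
Then 2E = 18 + 5·12 = 78, so E = 39, V = 2E/3 = 26, F = 3 + 12 = 15.

39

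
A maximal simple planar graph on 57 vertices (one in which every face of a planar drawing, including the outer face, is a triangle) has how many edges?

165

In a plane triangulation 3F = 2E and V − E + F = 2, so E = 3V − 6 = 3·57 − 6 = 165.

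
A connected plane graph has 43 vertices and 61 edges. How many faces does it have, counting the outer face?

20

Euler's formula for a connected plane graph: V − E + F = 2, so F = 2 − 43 + 61 = 20.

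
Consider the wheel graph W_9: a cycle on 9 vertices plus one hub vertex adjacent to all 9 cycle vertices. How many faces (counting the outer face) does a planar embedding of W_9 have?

10

W_9 has V = 9 + 1 = 10 vertices and E = 2·9 = 18 edges.
By Euler's formula F = 2 − V + E = 2 − 10 + 18 = 10.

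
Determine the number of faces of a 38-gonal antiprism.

78

An antiprism on an n-gon has two n-gon caps and 2n triangles: V = 2·38 = 76, E = 4·38 = 152, F = 2·38 + 2 = 78.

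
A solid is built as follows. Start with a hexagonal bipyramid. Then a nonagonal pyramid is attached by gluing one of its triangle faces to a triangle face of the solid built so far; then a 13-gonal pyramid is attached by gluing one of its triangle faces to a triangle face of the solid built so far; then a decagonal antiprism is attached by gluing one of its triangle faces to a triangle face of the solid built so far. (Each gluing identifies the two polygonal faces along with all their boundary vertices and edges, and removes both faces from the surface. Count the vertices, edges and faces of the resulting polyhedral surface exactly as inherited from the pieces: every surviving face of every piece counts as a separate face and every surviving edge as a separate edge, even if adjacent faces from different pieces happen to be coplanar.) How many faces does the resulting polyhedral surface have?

52

A hexagonal bipyramid: V=8, E=18, F=12.
Attach a nonagonal pyramid (V=10, E=18, F=10) along a 3-gon: merge 3 vertices and 3 edges, delete both glued faces → V=15, E=33, F=20.
Attach a 13-gonal pyramid (V=14, E=26, F=14) along a 3-gon: merge 3 vertices and 3 edges, delete both glued faces → V=26, E=56, F=32.
Attach a decagonal antiprism (V=20, E=40, F=22) along a 3-gon: merge 3 vertices and 3 edges, delete both glued faces → V=43, E=93, F=52.
Check: V − E + F = 43 − 93 + 52 = 2.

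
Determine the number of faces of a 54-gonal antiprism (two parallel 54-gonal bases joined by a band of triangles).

110

An antiprism on an n-gon has two n-gon caps and 2n triangles: V = 2·54 = 108, E = 4·54 = 216, F = 2·54 + 2 = 110.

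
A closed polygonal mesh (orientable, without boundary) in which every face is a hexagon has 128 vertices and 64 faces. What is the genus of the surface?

Every face is a hexagon, so 2E = 6·64 = 384, giving E = 192.
χ = V − E + F = 128 − 192 + 64 = 0.
For a closed orientable surface χ = 2 − 2g, so g = (2 − (0))/2 = 1.

1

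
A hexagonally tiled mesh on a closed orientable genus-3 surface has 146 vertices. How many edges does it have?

χ = 2 − 2·3 = -4, and every face is a hexagon so 6F = 2E.
V − E + F = -4 with E = 6F/2 gives 146 − (6/2 − 1)·F = -4, so F = 75 and E = 225.

225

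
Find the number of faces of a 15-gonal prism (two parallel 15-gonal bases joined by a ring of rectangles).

A prism on an n-gon has two n-gon bases and n rectangular sides: V = 2·15 = 30, E = 3·15 = 45, F = 15 + 2 = 17.

17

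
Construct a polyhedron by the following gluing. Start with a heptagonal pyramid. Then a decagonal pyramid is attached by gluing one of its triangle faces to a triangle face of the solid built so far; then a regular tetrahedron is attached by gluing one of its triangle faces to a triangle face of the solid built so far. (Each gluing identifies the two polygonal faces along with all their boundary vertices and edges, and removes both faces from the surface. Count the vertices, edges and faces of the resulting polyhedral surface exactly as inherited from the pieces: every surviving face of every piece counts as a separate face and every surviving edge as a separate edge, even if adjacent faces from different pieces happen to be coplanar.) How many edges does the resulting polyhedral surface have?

A heptagonal pyramid: V=8, E=14, F=8.
Attach a decagonal pyramid (V=11, E=20, F=11) along a 3-gon: merge 3 vertices and 3 edges, delete both glued faces → V=16, E=31, F=17.
Attach a regular tetrahedron (V=4, E=6, F=4) along a 3-gon: merge 3 vertices and 3 edges, delete both glued faces → V=17, E=34, F=19.
Check: V − E + F = 17 − 34 + 19 = 2.

34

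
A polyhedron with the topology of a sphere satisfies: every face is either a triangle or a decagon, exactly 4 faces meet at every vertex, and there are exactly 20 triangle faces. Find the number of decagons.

Let x be the number of decagons; then F = 20 + x.
Edge–face incidences: 2E = 3·20 + 10·x = 60 + 10x.
Every vertex has degree 4, so 4V = 2E.
Euler: V − E + F = 2 ⇒ (2E)/4 − E + (20 + x) = 2.
Multiply by 8: 2·(2E) − 4·(2E) + 8·(20 + x) = 16, i.e. 160 + 8x − 2·(60 + 10x) = 16.
Collecting terms: −12x + 40 = 16, so −12x = −24, so x = 2.
Then 2E = 60 + 10·2 = 80, so E = 40, V = 2E/4 = 20, F = 20 + 2 = 22.

2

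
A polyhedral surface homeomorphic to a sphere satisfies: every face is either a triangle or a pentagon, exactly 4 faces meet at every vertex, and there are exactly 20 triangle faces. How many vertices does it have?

Let x be the number of pentagons; then F = 20 + x.
Edge–face incidences: 2E = 3·20 + 5·x = 60 + 5x.
Every vertex has degree 4, so 4V = 2E.
Euler: V − E + F = 2 ⇒ (2E)/4 − E + (20 + x) = 2.
Multiply by 8: 2·(2E) − 4·(2E) + 8·(20 + x) = 16, i.e. 160 + 8x − 2·(60 + 5x) = 16.
Collecting terms: −2x + 40 = 16, so −2x = −24, so x = 12.
Then 2E = 60 + 5·12 = 120, so E = 60, V = 2E/4 = 30, F = 20 + 12 = 32.

30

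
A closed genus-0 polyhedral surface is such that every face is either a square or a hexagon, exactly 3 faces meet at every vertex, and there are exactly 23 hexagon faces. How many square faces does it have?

Let x be the number of squares; then F = 23 + x.
Edge–face incidences: 2E = 6·23 + 4·x = 138 + 4x.
Every vertex has degree 3, so 3V = 2E.
Euler: V − E + F = 2 ⇒ (2E)/3 − E + (23 + x) = 2.
Multiply by 6: 2·(2E) − 3·(2E) + 6·(23 + x) = 12, i.e. 138 + 6x − (138 + 4x) = 12.
Collecting terms: 2x = 12, so x = 6.
Then 2E = 138 + 4·6 = 162, so E = 81, V = 2E/3 = 54, F = 23 + 6 = 29.

6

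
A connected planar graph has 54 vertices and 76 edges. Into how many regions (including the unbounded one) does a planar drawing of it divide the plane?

Euler's formula for a connected plane graph: V − E + F = 2, so F = 2 − 54 + 76 = 24.

24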